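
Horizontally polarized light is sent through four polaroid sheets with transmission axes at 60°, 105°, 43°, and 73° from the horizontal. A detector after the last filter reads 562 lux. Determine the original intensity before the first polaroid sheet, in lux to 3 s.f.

I₀ ≈ 2.72e4 lux

I₁ = I₀ cos²(60° − 0°) = I₀ cos²(60°) = 0.25 I₀.
I₂ = I₁ cos²(105° − 60°) = 0.25 I₀ · cos²(45°) = 0.125 I₀.
I₃ = I₂ cos²(43° − 105°) = 0.125 I₀ · cos²(62°) = 0.02755 I₀.
I₄ = I₃ cos²(73° − 43°) = 0.02755 I₀ · cos²(30°) = 0.02066 I₀.
So 562 lux = 0.02066 I₀, giving I₀ = 562/0.02066 = 2.72e+04 lux.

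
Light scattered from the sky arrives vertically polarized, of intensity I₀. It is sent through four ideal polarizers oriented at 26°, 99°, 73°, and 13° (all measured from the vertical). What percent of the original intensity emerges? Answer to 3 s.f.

≈ 1.39%

I₁ = I₀ cos²(26° − 0°) = I₀ cos²(26°) = 0.8078 I₀.
I₂ = I₁ cos²(99° − 26°) = 0.8078 I₀ · cos²(73°) = 0.06905 I₀.
I₃ = I₂ cos²(73° − 99°) = 0.06905 I₀ · cos²(26°) = 0.05578 I₀.
I₄ = I₃ cos²(13° − 73°) = 0.05578 I₀ · cos²(60°) = 0.01395 I₀.
That is 1.395% of the incident intensity.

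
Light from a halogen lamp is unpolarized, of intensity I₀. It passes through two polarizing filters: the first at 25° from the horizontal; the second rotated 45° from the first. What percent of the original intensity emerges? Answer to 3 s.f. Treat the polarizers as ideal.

≈ 25.0%

Unpolarized light through the first polarizer → I₁ = ½ I₀, now polarized at 25°.
I₂ = I₁ cos²(45°) = 0.5 · 0.5 I₀ = 0.25 I₀.
That is 25% of the incident intensity.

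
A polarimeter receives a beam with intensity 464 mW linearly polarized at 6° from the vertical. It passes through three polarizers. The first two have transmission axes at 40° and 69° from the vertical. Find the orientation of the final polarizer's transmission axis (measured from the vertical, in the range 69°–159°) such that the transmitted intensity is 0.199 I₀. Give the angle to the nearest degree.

I₁ = I₀ cos²(40° − 6°) = I₀ cos²(34°) = 0.6873 I₀.
I₂ = I₁ cos²(69° − 40°) = 0.6873 I₀ · cos²(29°) = 0.5258 I₀.
Need I₃/I₀ = 0.199, so cos²(θ − 69°) = 0.199 / 0.5258 = 0.3785.
θ − 69° = arccos(√0.3785) = 52.0°, giving θ ≈ 69 + 52.0 = 121.0°.

θ ≈ 121°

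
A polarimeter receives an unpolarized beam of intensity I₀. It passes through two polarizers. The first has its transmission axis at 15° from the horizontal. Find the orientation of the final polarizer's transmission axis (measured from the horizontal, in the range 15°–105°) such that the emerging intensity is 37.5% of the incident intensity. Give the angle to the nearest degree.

θ ≈ 45°

Unpolarized light through the first polarizer → I₁ = ½ I₀, now polarized at 15°.
Need I₂/I₀ = 0.375, so cos²(θ − 15°) = 0.375 / 0.5 = 0.75.
θ − 15° = arccos(√0.75) = 30.0°, giving θ ≈ 15 + 30.0 = 45.0°.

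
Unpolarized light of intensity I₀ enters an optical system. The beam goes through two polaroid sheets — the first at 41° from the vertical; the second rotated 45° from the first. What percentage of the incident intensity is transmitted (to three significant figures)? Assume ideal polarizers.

Unpolarized light through the first polarizer → I₁ = ½ I₀, now polarized at 41°.
I₂ = I₁ cos²(45°) = 0.5 · 0.5 I₀ = 0.25 I₀.
That is 25% of the incident intensity.

≈ 25.0%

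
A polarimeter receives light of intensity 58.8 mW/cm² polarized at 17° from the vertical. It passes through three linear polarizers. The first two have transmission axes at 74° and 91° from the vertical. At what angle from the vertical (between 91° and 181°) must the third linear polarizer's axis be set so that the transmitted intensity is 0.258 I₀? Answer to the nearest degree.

I₁ = I₀ cos²(74° − 17°) = I₀ cos²(57°) = 0.2966 I₀.
I₂ = I₁ cos²(91° − 74°) = 0.2966 I₀ · cos²(17°) = 0.2713 I₀.
Need I₃/I₀ = 0.258, so cos²(θ − 91°) = 0.258 / 0.2713 = 0.9511.
θ − 91° = arccos(√0.9511) = 12.8°, giving θ ≈ 91 + 12.8 = 103.8°.

θ ≈ 104°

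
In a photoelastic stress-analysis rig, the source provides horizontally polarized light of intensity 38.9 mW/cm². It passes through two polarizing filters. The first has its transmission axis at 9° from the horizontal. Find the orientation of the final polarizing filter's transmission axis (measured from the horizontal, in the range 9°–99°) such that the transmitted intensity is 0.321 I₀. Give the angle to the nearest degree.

By Malus's law, I₁ = I₀ cos²(9° − 0°) = I₀ cos²(9°) = 0.9755 I₀.
Need I₂/I₀ = 0.321, so cos²(θ − 9°) = 0.321 / 0.9755 = 0.3291.
θ − 9° = arccos(√0.3291) = 55.0°, giving θ ≈ 9 + 55.0 = 64.0°.

θ ≈ 64°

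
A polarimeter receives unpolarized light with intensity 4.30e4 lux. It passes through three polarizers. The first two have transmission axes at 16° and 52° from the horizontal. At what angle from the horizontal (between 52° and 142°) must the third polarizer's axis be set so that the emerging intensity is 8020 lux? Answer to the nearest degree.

θ ≈ 93°

Unpolarized light through the first polarizer → I₁ = ½ I₀, now polarized at 16°.
I₂ = I₁ cos²(52° − 16°) = 0.5 I₀ · cos²(36°) = 0.3273 I₀.
Target fraction: 8020 / 4.30e4 lux = 0.1865 of I₀.
Need I₃/I₀ = 0.1865, so cos²(θ − 52°) = 0.1865 / 0.3273 = 0.5699.
θ − 52° = arccos(√0.5699) = 41.0°, giving θ ≈ 52 + 41.0 = 93.0°.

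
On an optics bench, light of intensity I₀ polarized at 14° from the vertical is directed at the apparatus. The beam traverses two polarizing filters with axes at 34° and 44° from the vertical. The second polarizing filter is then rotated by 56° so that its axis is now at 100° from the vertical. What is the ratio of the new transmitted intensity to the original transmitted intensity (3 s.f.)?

Before rotation:
I₁ = I₀ cos²(34° − 14°) = I₀ cos²(20°) = 0.883 I₀.
I₂ = I₁ cos²(44° − 34°) = 0.883 I₀ · cos²(10°) = 0.8564 I₀.
After rotation:
I₁ = I₀ cos²(34° − 14°) = I₀ cos²(20°) = 0.883 I₀.
I₂ = I₁ cos²(100° − 34°) = 0.883 I₀ · cos²(66°) = 0.1461 I₀.
Ratio = 0.1461 / 0.8564 = 0.1706.

I_new/I_old ≈ 0.171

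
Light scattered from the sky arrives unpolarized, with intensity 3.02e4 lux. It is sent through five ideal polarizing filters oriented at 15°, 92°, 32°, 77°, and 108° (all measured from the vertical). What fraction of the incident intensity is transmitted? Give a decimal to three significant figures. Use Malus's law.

Unpolarized light through the first polarizer → I₁ = 3.02e4 lux/2 = 1.51e+04 lux, polarized at 15°.
I₂ = I₁ · cos²(77°) = 1.51e+04 · 0.0506 = 764.1 lux.
I₃ = I₂ · cos²(60°) = 764.1 · 0.25 = 191 lux.
I₄ = I₃ · cos²(45°) = 191 · 0.5 = 95.51 lux.
I₅ = I₄ · cos²(31°) = 95.51 · 0.7347 = 70.18 lux.
Transmitted fraction = 0.002324.

I/I₀ ≈ 0.00232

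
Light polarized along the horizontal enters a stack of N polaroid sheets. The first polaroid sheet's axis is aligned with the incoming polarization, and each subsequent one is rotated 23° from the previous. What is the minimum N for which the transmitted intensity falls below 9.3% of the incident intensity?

N = 16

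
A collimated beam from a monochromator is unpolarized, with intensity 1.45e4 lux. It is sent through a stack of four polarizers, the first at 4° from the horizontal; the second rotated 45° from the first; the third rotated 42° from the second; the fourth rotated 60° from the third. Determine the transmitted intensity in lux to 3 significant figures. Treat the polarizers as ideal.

Unpolarized light through the first polarizer → I₁ = 1.45e4 lux/2 = 7250 lux, polarized at 4°.
I₂ = I₁ · cos²(45°) = 7250 · 0.5 = 3625 lux.
I₃ = I₂ · cos²(42°) = 3625 · 0.5523 = 2002 lux.
I₄ = I₃ · cos²(60°) = 2002 · 0.25 = 500.5 lux.

I ≈ 500 lux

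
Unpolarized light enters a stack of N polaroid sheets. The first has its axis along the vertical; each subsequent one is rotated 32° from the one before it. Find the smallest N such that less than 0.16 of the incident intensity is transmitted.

N = 5

First polarizer halves the unpolarized light: factor 1/2.
Each further stage multiplies by cos²(32°) = 0.7192.
After N polarizers: T = 0.5·0.7192^(N−1). Require T < 0.16 ⇒ N−1 > ln(0.16/0.5)/ln(0.7192) = 3.46, so N−1 ≥ 4 and N = 5.
Check: N=5 gives T = 0.1338 < 0.16; N=4 gives T = 0.186.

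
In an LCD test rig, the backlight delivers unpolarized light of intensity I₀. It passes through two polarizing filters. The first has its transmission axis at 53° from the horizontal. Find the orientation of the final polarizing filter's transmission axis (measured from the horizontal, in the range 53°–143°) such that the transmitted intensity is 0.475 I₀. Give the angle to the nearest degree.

θ ≈ 66°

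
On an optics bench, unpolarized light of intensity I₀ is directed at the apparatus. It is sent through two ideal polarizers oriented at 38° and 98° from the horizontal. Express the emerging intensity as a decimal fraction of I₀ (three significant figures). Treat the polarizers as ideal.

Unpolarized light through the first polarizer → I₁ = ½ I₀, now polarized at 38°.
I₂ = I₁ cos²(98° − 38°) = 0.5 I₀ · cos²(60°) = 0.125 I₀.
Transmitted fraction = 0.125.

≈ 0.125 I₀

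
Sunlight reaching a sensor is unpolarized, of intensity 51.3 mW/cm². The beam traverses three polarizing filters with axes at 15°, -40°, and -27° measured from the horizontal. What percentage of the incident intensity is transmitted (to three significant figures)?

Unpolarized light through the first polarizer → I₁ = 51.3 mW/cm²/2 = 25.65 mW/cm², polarized at 15°.
I₂ = I₁ · cos²(55°) = 25.65 · 0.329 = 8.439 mW/cm².
I₃ = I₂ · cos²(13°) = 8.439 · 0.9494 = 8.012 mW/cm².
That is 15.62% of the incident intensity.

≈ 15.6%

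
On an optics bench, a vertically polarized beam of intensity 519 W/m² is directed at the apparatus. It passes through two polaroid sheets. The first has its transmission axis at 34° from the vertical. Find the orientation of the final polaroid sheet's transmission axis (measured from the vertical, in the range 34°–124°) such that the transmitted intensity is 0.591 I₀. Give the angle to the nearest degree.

θ ≈ 56°

I₁ = I₀ cos²(34° − 0°) = I₀ cos²(34°) = 0.6873 I₀.
Need I₂/I₀ = 0.591, so cos²(θ − 34°) = 0.591 / 0.6873 = 0.8599.
θ − 34° = arccos(√0.8599) = 22.0°, giving θ ≈ 34 + 22.0 = 56.0°.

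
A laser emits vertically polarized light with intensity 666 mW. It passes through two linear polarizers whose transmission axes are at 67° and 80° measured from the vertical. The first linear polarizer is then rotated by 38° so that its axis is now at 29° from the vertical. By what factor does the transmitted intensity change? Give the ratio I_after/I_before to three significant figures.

Before rotation:
I₁ = I₀ cos²(67° − 0°) = I₀ cos²(67°) = 0.1527 I₀.
I₂ = I₁ cos²(80° − 67°) = 0.1527 I₀ · cos²(13°) = 0.1449 I₀.
After rotation:
I₁ = I₀ cos²(29° − 0°) = I₀ cos²(29°) = 0.765 I₀.
I₂ = I₁ cos²(80° − 29°) = 0.765 I₀ · cos²(51°) = 0.303 I₀.
Ratio = 0.303 / 0.1449 = 2.09.

I_new/I_old ≈ 2.09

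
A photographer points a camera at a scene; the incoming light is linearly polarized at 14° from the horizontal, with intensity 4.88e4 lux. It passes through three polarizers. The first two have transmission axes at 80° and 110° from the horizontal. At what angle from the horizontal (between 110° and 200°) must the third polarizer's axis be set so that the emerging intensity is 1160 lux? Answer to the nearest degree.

I₁ = I₀ cos²(80° − 14°) = I₀ cos²(66°) = 0.1654 I₀.
I₂ = I₁ cos²(110° − 80°) = 0.1654 I₀ · cos²(30°) = 0.1241 I₀.
Target fraction: 1160 / 4.88e4 lux = 0.02377 of I₀.
Need I₃/I₀ = 0.02377, so cos²(θ − 110°) = 0.02377 / 0.1241 = 0.1916.
θ − 110° = arccos(√0.1916) = 64.0°, giving θ ≈ 110 + 64.0 = 174.0°.

θ ≈ 174°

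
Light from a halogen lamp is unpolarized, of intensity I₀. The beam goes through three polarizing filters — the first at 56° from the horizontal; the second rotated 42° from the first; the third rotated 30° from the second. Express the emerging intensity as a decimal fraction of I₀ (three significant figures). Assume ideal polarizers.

≈ 0.207 I₀

Unpolarized light through the first polarizer → I₁ = ½ I₀, now polarized at 56°.
I₂ = I₁ cos²(42°) = 0.5 · 0.5523 I₀ = 0.2761 I₀.
I₃ = I₂ cos²(30°) = 0.2761 · 0.75 I₀ = 0.2071 I₀.
Transmitted fraction = 0.2071.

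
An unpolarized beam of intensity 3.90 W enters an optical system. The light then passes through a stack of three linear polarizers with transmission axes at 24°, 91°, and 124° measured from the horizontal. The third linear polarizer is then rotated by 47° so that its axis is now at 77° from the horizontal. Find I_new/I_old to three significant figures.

Before rotation:
Unpolarized light through the first polarizer → I₁ = ½ I₀, now polarized at 24°.
I₂ = I₁ cos²(91° − 24°) = 0.5 I₀ · cos²(67°) = 0.07634 I₀.
I₃ = I₂ cos²(124° − 91°) = 0.07634 I₀ · cos²(33°) = 0.05369 I₀.
After rotation:
Unpolarized light through the first polarizer → I₁ = ½ I₀, now polarized at 24°.
I₂ = I₁ cos²(91° − 24°) = 0.5 I₀ · cos²(67°) = 0.07634 I₀.
I₃ = I₂ cos²(77° − 91°) = 0.07634 I₀ · cos²(14°) = 0.07187 I₀.
Ratio = 0.07187 / 0.05369 = 1.339.

I_new/I_old ≈ 1.34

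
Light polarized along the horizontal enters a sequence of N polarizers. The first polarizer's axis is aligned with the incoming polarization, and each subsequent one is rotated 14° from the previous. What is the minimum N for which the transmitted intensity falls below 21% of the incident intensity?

N = 27

First polarizer is aligned with the polarization: full transmission.
Each further stage multiplies by cos²(14°) = 0.9415.
After N polarizers: T = 0.9415^(N−1). Require T < 0.21 ⇒ N−1 > ln(0.21)/ln(0.9415) = 25.88, so N−1 ≥ 26 and N = 27.
Check: N=27 gives T = 0.2085 < 0.21; N=26 gives T = 0.2214.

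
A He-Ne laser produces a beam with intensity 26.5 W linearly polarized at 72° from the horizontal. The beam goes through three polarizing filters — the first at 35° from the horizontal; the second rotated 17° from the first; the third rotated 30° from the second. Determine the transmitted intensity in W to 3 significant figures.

I₁ = 26.5 W · cos²(37°) = 16.9 W.
I₂ = I₁ · cos²(17°) = 16.9 · 0.9145 = 15.46 W.
I₃ = I₂ · cos²(30°) = 15.46 · 0.75 = 11.59 W.

I ≈ 11.6 W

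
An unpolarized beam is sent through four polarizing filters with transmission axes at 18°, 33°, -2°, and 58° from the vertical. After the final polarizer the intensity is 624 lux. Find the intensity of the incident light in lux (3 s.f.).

I₀ ≈ 7970 lux

Unpolarized light through the first polarizer → I₁ = ½ I₀, now polarized at 18°.
I₂ = I₁ cos²(33° − 18°) = 0.5 I₀ · cos²(15°) = 0.4665 I₀.
I₃ = I₂ cos²(-2° − 33°) = 0.4665 I₀ · cos²(35°) = 0.313 I₀.
I₄ = I₃ cos²(58° + 2°) = 0.313 I₀ · cos²(60°) = 0.07826 I₀.
So 624 lux = 0.07826 I₀, giving I₀ = 624/0.07826 = 7974 lux.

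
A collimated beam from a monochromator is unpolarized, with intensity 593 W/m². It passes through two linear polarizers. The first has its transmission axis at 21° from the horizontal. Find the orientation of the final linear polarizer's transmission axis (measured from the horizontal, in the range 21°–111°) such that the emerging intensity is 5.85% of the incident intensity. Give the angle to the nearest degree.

θ ≈ 91°

Unpolarized light through the first polarizer → I₁ = ½ I₀, now polarized at 21°.
Need I₂/I₀ = 0.0585, so cos²(θ − 21°) = 0.0585 / 0.5 = 0.117.
θ − 21° = arccos(√0.117) = 70.0°, giving θ ≈ 21 + 70.0 = 91.0°.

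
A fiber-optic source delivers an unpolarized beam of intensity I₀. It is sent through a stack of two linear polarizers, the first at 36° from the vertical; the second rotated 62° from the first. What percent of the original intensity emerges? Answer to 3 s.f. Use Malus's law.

≈ 11.0%

Unpolarized light through the first polarizer → I₁ = ½ I₀, now polarized at 36°.
I₂ = I₁ cos²(62°) = 0.5 · 0.2204 I₀ = 0.1102 I₀.
That is 11.02% of the incident intensity.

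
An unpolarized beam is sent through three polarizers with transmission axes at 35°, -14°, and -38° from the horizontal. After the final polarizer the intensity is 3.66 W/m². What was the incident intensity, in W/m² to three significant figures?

Unpolarized light through the first polarizer → I₁ = ½ I₀, now polarized at 35°.
I₂ = I₁ cos²(-14° − 35°) = 0.5 I₀ · cos²(49°) = 0.2152 I₀.
I₃ = I₂ cos²(-38° + 14°) = 0.2152 I₀ · cos²(24°) = 0.1796 I₀.
So 3.66 W/m² = 0.1796 I₀, giving I₀ = 3.66/0.1796 = 20.38 W/m².

I₀ ≈ 20.4 W/m²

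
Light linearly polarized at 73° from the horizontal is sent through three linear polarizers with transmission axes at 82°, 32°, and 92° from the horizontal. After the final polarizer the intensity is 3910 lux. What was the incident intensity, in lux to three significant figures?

I₁ = I₀ cos²(82° − 73°) = I₀ cos²(9°) = 0.9755 I₀.
I₂ = I₁ cos²(32° − 82°) = 0.9755 I₀ · cos²(50°) = 0.4031 I₀.
I₃ = I₂ cos²(92° − 32°) = 0.4031 I₀ · cos²(60°) = 0.1008 I₀.
So 3910 lux = 0.1008 I₀, giving I₀ = 3910/0.1008 = 3.88e+04 lux.

I₀ ≈ 3.88e4 lux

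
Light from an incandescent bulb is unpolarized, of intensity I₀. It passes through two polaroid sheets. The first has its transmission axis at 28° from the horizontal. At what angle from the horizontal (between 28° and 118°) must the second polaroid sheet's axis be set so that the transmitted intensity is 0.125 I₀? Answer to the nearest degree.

θ ≈ 88°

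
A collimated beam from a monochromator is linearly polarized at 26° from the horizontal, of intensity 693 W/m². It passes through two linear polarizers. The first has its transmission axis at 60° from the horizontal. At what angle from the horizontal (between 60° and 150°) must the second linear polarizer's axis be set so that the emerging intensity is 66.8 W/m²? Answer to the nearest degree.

By Malus's law, I₁ = I₀ cos²(60° − 26°) = I₀ cos²(34°) = 0.6873 I₀.
Target fraction: 66.8 / 693 W/m² = 0.09639 of I₀.
Need I₂/I₀ = 0.09639, so cos²(θ − 60°) = 0.09639 / 0.6873 = 0.1402.
θ − 60° = arccos(√0.1402) = 68.0°, giving θ ≈ 60 + 68.0 = 128.0°.

θ ≈ 128°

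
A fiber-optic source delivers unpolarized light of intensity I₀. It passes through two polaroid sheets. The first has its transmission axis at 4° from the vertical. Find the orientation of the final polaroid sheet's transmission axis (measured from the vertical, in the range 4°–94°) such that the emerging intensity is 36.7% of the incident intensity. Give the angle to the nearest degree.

θ ≈ 35°

Unpolarized light through the first polarizer → I₁ = ½ I₀, now polarized at 4°.
Need I₂/I₀ = 0.367, so cos²(θ − 4°) = 0.367 / 0.5 = 0.734.
θ − 4° = arccos(√0.734) = 31.0°, giving θ ≈ 4 + 31.0 = 35.0°.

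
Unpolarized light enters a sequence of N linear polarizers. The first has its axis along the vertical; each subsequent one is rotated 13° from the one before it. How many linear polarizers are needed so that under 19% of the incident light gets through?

N = 20

First polarizer halves the unpolarized light: factor 1/2.
Each further stage multiplies by cos²(13°) = 0.9494.
After N polarizers: T = 0.5·0.9494^(N−1). Require T < 0.19 ⇒ N−1 > ln(0.19/0.5)/ln(0.9494) = 18.63, so N−1 ≥ 19 and N = 20.
Check: N=20 gives T = 0.1864 < 0.19; N=19 gives T = 0.1964.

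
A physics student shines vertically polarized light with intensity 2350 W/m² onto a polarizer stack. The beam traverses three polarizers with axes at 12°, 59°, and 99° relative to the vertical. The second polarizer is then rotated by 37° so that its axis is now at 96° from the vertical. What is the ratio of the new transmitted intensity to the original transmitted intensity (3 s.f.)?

I_new/I_old ≈ 0.0399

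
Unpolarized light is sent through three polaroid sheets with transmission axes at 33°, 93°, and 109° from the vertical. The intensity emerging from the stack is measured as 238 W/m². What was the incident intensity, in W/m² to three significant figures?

Unpolarized light through the first polarizer → I₁ = ½ I₀, now polarized at 33°.
I₂ = I₁ cos²(93° − 33°) = 0.5 I₀ · cos²(60°) = 0.125 I₀.
I₃ = I₂ cos²(109° − 93°) = 0.125 I₀ · cos²(16°) = 0.1155 I₀.
So 238 W/m² = 0.1155 I₀, giving I₀ = 238/0.1155 = 2061 W/m².

I₀ ≈ 2060 W/m²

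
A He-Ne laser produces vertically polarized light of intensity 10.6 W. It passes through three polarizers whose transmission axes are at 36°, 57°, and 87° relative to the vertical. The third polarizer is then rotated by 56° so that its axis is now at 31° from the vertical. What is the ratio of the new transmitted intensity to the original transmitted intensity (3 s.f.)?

I_new/I_old ≈ 1.08

Before rotation:
I₁ = I₀ cos²(36° − 0°) = I₀ cos²(36°) = 0.6545 I₀.
I₂ = I₁ cos²(57° − 36°) = 0.6545 I₀ · cos²(21°) = 0.5705 I₀.
I₃ = I₂ cos²(87° − 57°) = 0.5705 I₀ · cos²(30°) = 0.4278 I₀.
After rotation:
I₁ = I₀ cos²(36° − 0°) = I₀ cos²(36°) = 0.6545 I₀.
I₂ = I₁ cos²(57° − 36°) = 0.6545 I₀ · cos²(21°) = 0.5705 I₀.
I₃ = I₂ cos²(31° − 57°) = 0.5705 I₀ · cos²(26°) = 0.4608 I₀.
Ratio = 0.4608 / 0.4278 = 1.077.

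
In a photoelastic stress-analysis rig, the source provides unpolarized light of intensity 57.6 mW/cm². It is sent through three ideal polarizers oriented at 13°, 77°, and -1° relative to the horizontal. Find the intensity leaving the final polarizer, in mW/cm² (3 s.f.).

I ≈ 0.239 mW/cm²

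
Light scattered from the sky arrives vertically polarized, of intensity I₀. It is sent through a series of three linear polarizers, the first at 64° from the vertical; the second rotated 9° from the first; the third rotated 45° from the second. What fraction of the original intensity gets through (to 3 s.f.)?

By Malus's law, I₁ = I₀ cos²(64° − 0°) = I₀ cos²(64°) = 0.1922 I₀.
I₂ = I₁ cos²(9°) = 0.1922 · 0.9755 I₀ = 0.1875 I₀.
I₃ = I₂ cos²(45°) = 0.1875 · 0.5 I₀ = 0.09373 I₀.
Transmitted fraction = 0.09373.

≈ 0.0937 I₀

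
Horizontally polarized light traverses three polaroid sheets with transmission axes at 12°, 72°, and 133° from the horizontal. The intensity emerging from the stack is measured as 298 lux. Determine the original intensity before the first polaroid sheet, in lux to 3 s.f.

I₁ = I₀ cos²(12° − 0°) = I₀ cos²(12°) = 0.9568 I₀.
I₂ = I₁ cos²(72° − 12°) = 0.9568 I₀ · cos²(60°) = 0.2392 I₀.
I₃ = I₂ cos²(133° − 72°) = 0.2392 I₀ · cos²(61°) = 0.05622 I₀.
So 298 lux = 0.05622 I₀, giving I₀ = 298/0.05622 = 5301 lux.

I₀ ≈ 5300 lux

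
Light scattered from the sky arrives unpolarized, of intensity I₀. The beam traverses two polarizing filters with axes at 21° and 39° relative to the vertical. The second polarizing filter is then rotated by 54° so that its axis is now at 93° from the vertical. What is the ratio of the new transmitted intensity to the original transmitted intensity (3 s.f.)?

I_new/I_old ≈ 0.106

Before rotation:
Unpolarized light through the first polarizer → I₁ = ½ I₀, now polarized at 21°.
I₂ = I₁ cos²(39° − 21°) = 0.5 I₀ · cos²(18°) = 0.4523 I₀.
After rotation:
Unpolarized light through the first polarizer → I₁ = ½ I₀, now polarized at 21°.
I₂ = I₁ cos²(93° − 21°) = 0.5 I₀ · cos²(72°) = 0.04775 I₀.
Ratio = 0.04775 / 0.4523 = 0.1056.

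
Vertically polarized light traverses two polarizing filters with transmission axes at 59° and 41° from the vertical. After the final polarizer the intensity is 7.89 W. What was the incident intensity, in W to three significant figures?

I₀ ≈ 32.9 W

I₁ = I₀ cos²(59° − 0°) = I₀ cos²(59°) = 0.2653 I₀.
I₂ = I₁ cos²(41° − 59°) = 0.2653 I₀ · cos²(18°) = 0.2399 I₀.
So 7.89 W = 0.2399 I₀, giving I₀ = 7.89/0.2399 = 32.88 W.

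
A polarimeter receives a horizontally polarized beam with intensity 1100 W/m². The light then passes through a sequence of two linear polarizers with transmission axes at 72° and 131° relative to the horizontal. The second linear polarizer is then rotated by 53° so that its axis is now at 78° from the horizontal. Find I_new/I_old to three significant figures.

I_new/I_old ≈ 3.73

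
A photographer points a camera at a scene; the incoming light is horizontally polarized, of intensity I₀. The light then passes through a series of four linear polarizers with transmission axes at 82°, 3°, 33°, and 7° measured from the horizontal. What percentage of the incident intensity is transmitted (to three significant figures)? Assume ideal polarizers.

≈ 0.0427%

I₁ = I₀ cos²(82° − 0°) = I₀ cos²(82°) = 0.01937 I₀.
I₂ = I₁ cos²(3° − 82°) = 0.01937 I₀ · cos²(79°) = 0.0007052 I₀.
I₃ = I₂ cos²(33° − 3°) = 0.0007052 I₀ · cos²(30°) = 0.0005289 I₀.
I₄ = I₃ cos²(7° − 33°) = 0.0005289 I₀ · cos²(26°) = 0.0004273 I₀.
That is 0.04273% of the incident intensity.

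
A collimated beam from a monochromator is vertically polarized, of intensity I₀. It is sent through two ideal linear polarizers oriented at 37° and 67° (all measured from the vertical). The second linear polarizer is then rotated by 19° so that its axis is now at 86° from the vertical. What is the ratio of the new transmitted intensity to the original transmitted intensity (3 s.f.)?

I_new/I_old ≈ 0.574

Before rotation:
I₁ = I₀ cos²(37° − 0°) = I₀ cos²(37°) = 0.6378 I₀.
I₂ = I₁ cos²(67° − 37°) = 0.6378 I₀ · cos²(30°) = 0.4784 I₀.
After rotation:
I₁ = I₀ cos²(37° − 0°) = I₀ cos²(37°) = 0.6378 I₀.
I₂ = I₁ cos²(86° − 37°) = 0.6378 I₀ · cos²(49°) = 0.2745 I₀.
Ratio = 0.2745 / 0.4784 = 0.5739.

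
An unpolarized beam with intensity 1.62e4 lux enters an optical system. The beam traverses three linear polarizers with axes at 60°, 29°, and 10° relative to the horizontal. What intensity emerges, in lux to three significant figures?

I ≈ 5320 lux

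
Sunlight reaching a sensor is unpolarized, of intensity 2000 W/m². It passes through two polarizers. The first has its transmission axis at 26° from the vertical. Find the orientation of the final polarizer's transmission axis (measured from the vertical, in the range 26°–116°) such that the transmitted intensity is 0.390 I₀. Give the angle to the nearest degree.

Unpolarized light through the first polarizer → I₁ = ½ I₀, now polarized at 26°.
Need I₂/I₀ = 0.39, so cos²(θ − 26°) = 0.39 / 0.5 = 0.78.
θ − 26° = arccos(√0.78) = 28.0°, giving θ ≈ 26 + 28.0 = 54.0°.

θ ≈ 54°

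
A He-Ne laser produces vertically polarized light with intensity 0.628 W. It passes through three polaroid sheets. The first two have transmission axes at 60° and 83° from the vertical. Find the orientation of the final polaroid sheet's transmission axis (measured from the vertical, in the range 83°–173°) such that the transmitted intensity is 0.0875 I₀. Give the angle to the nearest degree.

By Malus's law, I₁ = I₀ cos²(60° − 0°) = I₀ cos²(60°) = 0.25 I₀.
I₂ = I₁ cos²(83° − 60°) = 0.25 I₀ · cos²(23°) = 0.2118 I₀.
Need I₃/I₀ = 0.0875, so cos²(θ − 83°) = 0.0875 / 0.2118 = 0.4131.
θ − 83° = arccos(√0.4131) = 50.0°, giving θ ≈ 83 + 50.0 = 133.0°.

θ ≈ 133°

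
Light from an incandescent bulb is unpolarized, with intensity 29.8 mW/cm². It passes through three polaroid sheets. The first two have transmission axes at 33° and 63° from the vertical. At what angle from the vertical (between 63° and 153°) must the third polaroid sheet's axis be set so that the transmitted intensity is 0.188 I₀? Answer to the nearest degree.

θ ≈ 108°

Unpolarized light through the first polarizer → I₁ = ½ I₀, now polarized at 33°.
I₂ = I₁ cos²(63° − 33°) = 0.5 I₀ · cos²(30°) = 0.375 I₀.
Need I₃/I₀ = 0.188, so cos²(θ − 63°) = 0.188 / 0.375 = 0.5013.
θ − 63° = arccos(√0.5013) = 44.9°, giving θ ≈ 63 + 44.9 = 107.9°.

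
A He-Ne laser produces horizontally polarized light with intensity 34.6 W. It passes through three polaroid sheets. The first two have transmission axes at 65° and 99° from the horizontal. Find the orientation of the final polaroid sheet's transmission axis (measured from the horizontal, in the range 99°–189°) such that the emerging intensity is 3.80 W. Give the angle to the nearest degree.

I₁ = I₀ cos²(65° − 0°) = I₀ cos²(65°) = 0.1786 I₀.
I₂ = I₁ cos²(99° − 65°) = 0.1786 I₀ · cos²(34°) = 0.1228 I₀.
Target fraction: 3.80 / 34.6 W = 0.1098 of I₀.
Need I₃/I₀ = 0.1098, so cos²(θ − 99°) = 0.1098 / 0.1228 = 0.8947.
θ − 99° = arccos(√0.8947) = 18.9°, giving θ ≈ 99 + 18.9 = 117.9°.

θ ≈ 118°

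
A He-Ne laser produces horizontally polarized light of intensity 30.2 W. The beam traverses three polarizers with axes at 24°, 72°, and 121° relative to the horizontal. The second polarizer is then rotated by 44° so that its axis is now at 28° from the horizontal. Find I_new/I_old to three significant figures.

I_new/I_old ≈ 0.0141

Before rotation:
I₁ = I₀ cos²(24° − 0°) = I₀ cos²(24°) = 0.8346 I₀.
I₂ = I₁ cos²(72° − 24°) = 0.8346 I₀ · cos²(48°) = 0.3737 I₀.
I₃ = I₂ cos²(121° − 72°) = 0.3737 I₀ · cos²(49°) = 0.1608 I₀.
After rotation:
I₁ = I₀ cos²(24° − 0°) = I₀ cos²(24°) = 0.8346 I₀.
I₂ = I₁ cos²(28° − 24°) = 0.8346 I₀ · cos²(4°) = 0.8305 I₀.
Angle between axes 2 and 3: 87°. I₃ = 0.8305 I₀ · cos²(87°) = 0.002275 I₀.
Ratio = 0.002275 / 0.1608 = 0.01414.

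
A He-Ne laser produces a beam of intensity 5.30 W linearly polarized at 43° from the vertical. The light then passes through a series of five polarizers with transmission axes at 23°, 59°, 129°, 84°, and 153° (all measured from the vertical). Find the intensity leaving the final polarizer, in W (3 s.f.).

I ≈ 0.0230 W

I₁ = 5.30 W · cos²(20°) = 4.68 W.
I₂ = I₁ · cos²(36°) = 4.68 · 0.6545 = 3.063 W.
I₃ = I₂ · cos²(70°) = 3.063 · 0.117 = 0.3583 W.
I₄ = I₃ · cos²(45°) = 0.3583 · 0.5 = 0.1792 W.
I₅ = I₄ · cos²(69°) = 0.1792 · 0.1284 = 0.02301 W.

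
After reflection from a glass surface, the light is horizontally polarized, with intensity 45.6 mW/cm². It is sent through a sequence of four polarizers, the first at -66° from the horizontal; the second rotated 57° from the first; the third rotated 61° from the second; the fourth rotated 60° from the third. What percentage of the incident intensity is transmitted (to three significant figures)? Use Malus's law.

≈ 0.288%

By Malus's law, I₁ = 45.6 mW/cm² · cos²(66°) = 7.544 mW/cm².
I₂ = I₁ · cos²(57°) = 7.544 · 0.2966 = 2.238 mW/cm².
I₃ = I₂ · cos²(61°) = 2.238 · 0.235 = 0.526 mW/cm².
I₄ = I₃ · cos²(60°) = 0.526 · 0.25 = 0.1315 mW/cm².
That is 0.2884% of the incident intensity.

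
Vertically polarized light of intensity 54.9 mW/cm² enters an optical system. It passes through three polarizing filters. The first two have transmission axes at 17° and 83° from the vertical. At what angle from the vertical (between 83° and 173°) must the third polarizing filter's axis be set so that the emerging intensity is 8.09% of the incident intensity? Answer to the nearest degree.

θ ≈ 126°

By Malus's law, I₁ = I₀ cos²(17° − 0°) = I₀ cos²(17°) = 0.9145 I₀.
I₂ = I₁ cos²(83° − 17°) = 0.9145 I₀ · cos²(66°) = 0.1513 I₀.
Need I₃/I₀ = 0.0809, so cos²(θ − 83°) = 0.0809 / 0.1513 = 0.5347.
θ − 83° = arccos(√0.5347) = 43.0°, giving θ ≈ 83 + 43.0 = 126.0°.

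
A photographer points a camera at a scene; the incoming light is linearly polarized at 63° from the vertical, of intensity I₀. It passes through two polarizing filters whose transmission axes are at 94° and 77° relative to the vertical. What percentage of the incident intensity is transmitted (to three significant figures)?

I₁ = I₀ cos²(94° − 63°) = I₀ cos²(31°) = 0.7347 I₀.
I₂ = I₁ cos²(77° − 94°) = 0.7347 I₀ · cos²(17°) = 0.6719 I₀.
That is 67.19% of the incident intensity.

≈ 67.2%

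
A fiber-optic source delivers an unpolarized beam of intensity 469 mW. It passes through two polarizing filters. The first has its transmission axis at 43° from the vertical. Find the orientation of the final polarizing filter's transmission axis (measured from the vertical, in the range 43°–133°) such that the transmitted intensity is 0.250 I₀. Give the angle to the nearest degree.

θ ≈ 88°

Unpolarized light through the first polarizer → I₁ = ½ I₀, now polarized at 43°.
Need I₂/I₀ = 0.25, so cos²(θ − 43°) = 0.25 / 0.5 = 0.5.
θ − 43° = arccos(√0.5) = 45.0°, giving θ ≈ 43 + 45.0 = 88.0°.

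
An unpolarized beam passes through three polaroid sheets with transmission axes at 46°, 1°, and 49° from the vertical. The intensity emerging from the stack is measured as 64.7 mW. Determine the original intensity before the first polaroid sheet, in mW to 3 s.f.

Unpolarized light through the first polarizer → I₁ = ½ I₀, now polarized at 46°.
I₂ = I₁ cos²(1° − 46°) = 0.5 I₀ · cos²(45°) = 0.25 I₀.
I₃ = I₂ cos²(49° − 1°) = 0.25 I₀ · cos²(48°) = 0.1119 I₀.
So 64.7 mW = 0.1119 I₀, giving I₀ = 64.7/0.1119 = 578 mW.

I₀ ≈ 578 mW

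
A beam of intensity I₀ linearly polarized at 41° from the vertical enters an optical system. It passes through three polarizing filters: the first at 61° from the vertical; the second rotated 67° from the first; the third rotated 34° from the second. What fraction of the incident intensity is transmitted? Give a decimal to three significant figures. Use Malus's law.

≈ 0.0927 I₀

By Malus's law, I₁ = I₀ cos²(61° − 41°) = I₀ cos²(20°) = 0.883 I₀.
I₂ = I₁ cos²(67°) = 0.883 · 0.1527 I₀ = 0.1348 I₀.
I₃ = I₂ cos²(34°) = 0.1348 · 0.6873 I₀ = 0.09266 I₀.
Transmitted fraction = 0.09266.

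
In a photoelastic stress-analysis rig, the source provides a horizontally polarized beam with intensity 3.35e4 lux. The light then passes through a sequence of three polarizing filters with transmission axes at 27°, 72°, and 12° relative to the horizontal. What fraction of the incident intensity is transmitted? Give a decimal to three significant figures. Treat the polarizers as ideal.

By Malus's law, I₁ = 3.35e4 lux · cos²(27°) = 2.66e+04 lux.
I₂ = I₁ · cos²(45°) = 2.66e+04 · 0.5 = 1.33e+04 lux.
I₃ = I₂ · cos²(60°) = 1.33e+04 · 0.25 = 3324 lux.
Transmitted fraction = 0.09924.

I/I₀ ≈ 0.0992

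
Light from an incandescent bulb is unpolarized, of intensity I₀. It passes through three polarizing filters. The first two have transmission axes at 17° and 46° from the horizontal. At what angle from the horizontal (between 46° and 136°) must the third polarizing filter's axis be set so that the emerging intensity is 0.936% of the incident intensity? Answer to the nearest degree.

Unpolarized light through the first polarizer → I₁ = ½ I₀, now polarized at 17°.
I₂ = I₁ cos²(46° − 17°) = 0.5 I₀ · cos²(29°) = 0.3825 I₀.
Need I₃/I₀ = 0.00936, so cos²(θ − 46°) = 0.00936 / 0.3825 = 0.02447.
θ − 46° = arccos(√0.02447) = 81.0°, giving θ ≈ 46 + 81.0 = 127.0°.

θ ≈ 127°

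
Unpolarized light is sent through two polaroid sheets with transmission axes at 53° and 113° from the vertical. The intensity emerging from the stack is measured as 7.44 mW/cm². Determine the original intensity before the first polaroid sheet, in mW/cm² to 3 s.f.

Unpolarized light through the first polarizer → I₁ = ½ I₀, now polarized at 53°.
I₂ = I₁ cos²(113° − 53°) = 0.5 I₀ · cos²(60°) = 0.125 I₀.
So 7.44 mW/cm² = 0.125 I₀, giving I₀ = 7.44/0.125 = 59.52 mW/cm².

I₀ ≈ 59.5 mW/cm²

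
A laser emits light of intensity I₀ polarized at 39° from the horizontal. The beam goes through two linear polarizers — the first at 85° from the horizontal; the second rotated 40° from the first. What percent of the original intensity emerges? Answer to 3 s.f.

≈ 28.3%

I₁ = I₀ cos²(85° − 39°) = I₀ cos²(46°) = 0.4826 I₀.
I₂ = I₁ cos²(40°) = 0.4826 · 0.5868 I₀ = 0.2832 I₀.
That is 28.32% of the incident intensity.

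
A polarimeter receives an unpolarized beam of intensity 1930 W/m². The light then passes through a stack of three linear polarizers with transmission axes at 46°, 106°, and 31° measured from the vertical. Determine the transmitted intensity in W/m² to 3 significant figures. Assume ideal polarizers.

Unpolarized light through the first polarizer → I₁ = 1930 W/m²/2 = 965 W/m², polarized at 46°.
I₂ = I₁ · cos²(60°) = 965 · 0.25 = 241.3 W/m².
I₃ = I₂ · cos²(75°) = 241.3 · 0.06699 = 16.16 W/m².

I ≈ 16.2 W/m²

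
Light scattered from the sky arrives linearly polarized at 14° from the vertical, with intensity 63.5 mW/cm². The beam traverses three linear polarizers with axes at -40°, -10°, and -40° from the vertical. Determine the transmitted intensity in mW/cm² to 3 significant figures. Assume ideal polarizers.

I ≈ 12.3 mW/cm²

I₁ = 63.5 mW/cm² · cos²(54°) = 21.94 mW/cm².
I₂ = I₁ · cos²(30°) = 21.94 · 0.75 = 16.45 mW/cm².
I₃ = I₂ · cos²(30°) = 16.45 · 0.75 = 12.34 mW/cm².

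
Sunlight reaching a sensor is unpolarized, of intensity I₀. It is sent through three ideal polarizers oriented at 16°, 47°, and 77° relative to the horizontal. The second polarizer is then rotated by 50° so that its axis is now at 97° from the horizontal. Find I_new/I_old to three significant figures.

Before rotation:
Unpolarized light through the first polarizer → I₁ = ½ I₀, now polarized at 16°.
I₂ = I₁ cos²(47° − 16°) = 0.5 I₀ · cos²(31°) = 0.3674 I₀.
I₃ = I₂ cos²(77° − 47°) = 0.3674 I₀ · cos²(30°) = 0.2755 I₀.
After rotation:
Unpolarized light through the first polarizer → I₁ = ½ I₀, now polarized at 16°.
I₂ = I₁ cos²(97° − 16°) = 0.5 I₀ · cos²(81°) = 0.01224 I₀.
I₃ = I₂ cos²(77° − 97°) = 0.01224 I₀ · cos²(20°) = 0.0108 I₀.
Ratio = 0.0108 / 0.2755 = 0.03921.

I_new/I_old ≈ 0.0392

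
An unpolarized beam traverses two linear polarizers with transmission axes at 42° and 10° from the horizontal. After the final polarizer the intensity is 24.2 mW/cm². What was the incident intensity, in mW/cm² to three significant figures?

Unpolarized light through the first polarizer → I₁ = ½ I₀, now polarized at 42°.
I₂ = I₁ cos²(10° − 42°) = 0.5 I₀ · cos²(32°) = 0.3596 I₀.
So 24.2 mW/cm² = 0.3596 I₀, giving I₀ = 24.2/0.3596 = 67.3 mW/cm².

I₀ ≈ 67.3 mW/cm²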